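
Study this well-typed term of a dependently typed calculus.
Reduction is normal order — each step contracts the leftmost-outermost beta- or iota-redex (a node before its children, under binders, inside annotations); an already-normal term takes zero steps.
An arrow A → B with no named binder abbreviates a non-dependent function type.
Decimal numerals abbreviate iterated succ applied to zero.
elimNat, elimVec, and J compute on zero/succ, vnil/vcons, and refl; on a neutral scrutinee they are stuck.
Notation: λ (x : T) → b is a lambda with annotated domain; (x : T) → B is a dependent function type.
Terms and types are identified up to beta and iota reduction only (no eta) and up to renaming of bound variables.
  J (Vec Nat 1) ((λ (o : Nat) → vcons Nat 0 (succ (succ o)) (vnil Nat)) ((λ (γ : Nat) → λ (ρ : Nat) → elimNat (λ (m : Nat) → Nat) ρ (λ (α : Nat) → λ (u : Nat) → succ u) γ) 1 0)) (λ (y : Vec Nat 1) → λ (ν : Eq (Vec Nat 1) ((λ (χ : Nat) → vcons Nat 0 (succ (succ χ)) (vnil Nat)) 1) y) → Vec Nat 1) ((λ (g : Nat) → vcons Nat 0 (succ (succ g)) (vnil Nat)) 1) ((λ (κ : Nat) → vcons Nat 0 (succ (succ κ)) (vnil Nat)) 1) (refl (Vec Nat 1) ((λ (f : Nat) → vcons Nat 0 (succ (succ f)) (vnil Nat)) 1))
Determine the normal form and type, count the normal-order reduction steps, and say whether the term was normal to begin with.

normal form:
  vcons Nat 0 3 (vnil Nat)
the term's type:
  Vec Nat 1
steps to reach normal form (normal order): 2
already normal: no
first redex: a J iota-redex


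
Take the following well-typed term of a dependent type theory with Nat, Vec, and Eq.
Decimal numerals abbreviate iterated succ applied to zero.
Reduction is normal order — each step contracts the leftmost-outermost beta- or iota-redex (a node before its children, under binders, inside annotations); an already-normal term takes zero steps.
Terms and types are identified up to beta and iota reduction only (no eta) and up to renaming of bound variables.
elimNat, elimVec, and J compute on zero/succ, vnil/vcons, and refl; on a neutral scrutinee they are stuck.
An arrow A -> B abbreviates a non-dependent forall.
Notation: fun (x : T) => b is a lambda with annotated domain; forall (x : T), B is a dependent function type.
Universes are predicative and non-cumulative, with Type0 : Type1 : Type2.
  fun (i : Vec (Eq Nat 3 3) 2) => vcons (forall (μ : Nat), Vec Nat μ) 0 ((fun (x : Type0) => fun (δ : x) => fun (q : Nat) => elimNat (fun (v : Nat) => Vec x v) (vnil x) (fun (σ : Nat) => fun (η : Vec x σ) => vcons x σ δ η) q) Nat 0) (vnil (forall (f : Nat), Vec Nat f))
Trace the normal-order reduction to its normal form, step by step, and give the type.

normal-order reduction sequence:
  fun (i : Vec (Eq Nat 3 3) 2) => vcons (forall (μ : Nat), Vec Nat μ) 0 ((fun (x : Type0) => fun (δ : x) => fun (q : Nat) => elimNat (fun (v : Nat) => Vec x v) (vnil x) (fun (σ : Nat) => fun (η : Vec x σ) => vcons x σ δ η) q) Nat 0) (vnil (forall (f : Nat), Vec Nat f))
  ~> fun (i : Vec (Eq Nat 3 3) 2) => vcons (forall (μ : Nat), Vec Nat μ) 0 ((fun (x : Nat) => fun (δ : Nat) => elimNat (fun (q : Nat) => Vec Nat q) (vnil Nat) (fun (v : Nat) => fun (σ : Vec Nat v) => vcons Nat v x σ) δ) 0) (vnil (forall (η : Nat), Vec Nat η))
  ~> fun (i : Vec (Eq Nat 3 3) 2) => vcons (forall (μ : Nat), Vec Nat μ) 0 (fun (x : Nat) => elimNat (fun (δ : Nat) => Vec Nat δ) (vnil Nat) (fun (q : Nat) => fun (v : Vec Nat q) => vcons Nat q 0 v) x) (vnil (forall (σ : Nat), Vec Nat σ))
type:
  Vec (Eq Nat 3 3) 2 -> Vec (forall (i : Nat), Vec Nat i) 1


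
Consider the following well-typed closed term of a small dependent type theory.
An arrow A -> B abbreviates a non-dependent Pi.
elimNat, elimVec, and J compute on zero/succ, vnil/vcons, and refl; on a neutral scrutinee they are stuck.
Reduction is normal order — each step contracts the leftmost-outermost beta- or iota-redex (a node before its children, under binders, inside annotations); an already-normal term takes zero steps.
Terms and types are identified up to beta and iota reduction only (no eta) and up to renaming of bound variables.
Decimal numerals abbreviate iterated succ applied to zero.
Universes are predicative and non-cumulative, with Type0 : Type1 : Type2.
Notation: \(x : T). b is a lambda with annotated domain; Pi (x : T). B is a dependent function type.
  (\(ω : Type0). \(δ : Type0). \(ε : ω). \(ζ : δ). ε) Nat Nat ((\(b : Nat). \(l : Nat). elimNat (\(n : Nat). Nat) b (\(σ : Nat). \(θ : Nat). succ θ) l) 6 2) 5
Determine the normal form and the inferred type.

normal form:
  8
the term's type:
  Nat


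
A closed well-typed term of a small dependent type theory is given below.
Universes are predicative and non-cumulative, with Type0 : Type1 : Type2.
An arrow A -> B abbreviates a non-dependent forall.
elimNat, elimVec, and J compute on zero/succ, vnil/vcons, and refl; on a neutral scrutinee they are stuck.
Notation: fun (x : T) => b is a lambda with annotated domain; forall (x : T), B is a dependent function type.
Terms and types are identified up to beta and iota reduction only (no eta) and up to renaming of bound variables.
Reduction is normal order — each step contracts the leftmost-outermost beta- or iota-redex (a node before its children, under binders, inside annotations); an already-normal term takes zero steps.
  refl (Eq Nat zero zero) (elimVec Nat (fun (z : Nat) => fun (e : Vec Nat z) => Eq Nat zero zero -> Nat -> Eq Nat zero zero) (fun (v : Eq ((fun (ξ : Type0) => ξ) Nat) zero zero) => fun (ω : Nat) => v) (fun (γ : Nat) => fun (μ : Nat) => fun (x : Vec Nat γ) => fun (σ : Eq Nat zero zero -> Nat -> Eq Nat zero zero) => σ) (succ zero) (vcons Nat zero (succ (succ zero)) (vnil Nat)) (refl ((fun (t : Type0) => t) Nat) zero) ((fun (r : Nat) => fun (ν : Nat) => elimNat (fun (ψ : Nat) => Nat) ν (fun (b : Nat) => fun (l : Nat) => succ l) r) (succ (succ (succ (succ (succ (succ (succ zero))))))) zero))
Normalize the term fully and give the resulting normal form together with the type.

normal form:
  refl (Eq Nat zero zero) (refl Nat zero)
type:
  Eq (Eq Nat zero zero) (refl Nat zero) (refl Nat zero)
observation: contracting an elimVec iota-redex first, the term normalizes in 9 steps.


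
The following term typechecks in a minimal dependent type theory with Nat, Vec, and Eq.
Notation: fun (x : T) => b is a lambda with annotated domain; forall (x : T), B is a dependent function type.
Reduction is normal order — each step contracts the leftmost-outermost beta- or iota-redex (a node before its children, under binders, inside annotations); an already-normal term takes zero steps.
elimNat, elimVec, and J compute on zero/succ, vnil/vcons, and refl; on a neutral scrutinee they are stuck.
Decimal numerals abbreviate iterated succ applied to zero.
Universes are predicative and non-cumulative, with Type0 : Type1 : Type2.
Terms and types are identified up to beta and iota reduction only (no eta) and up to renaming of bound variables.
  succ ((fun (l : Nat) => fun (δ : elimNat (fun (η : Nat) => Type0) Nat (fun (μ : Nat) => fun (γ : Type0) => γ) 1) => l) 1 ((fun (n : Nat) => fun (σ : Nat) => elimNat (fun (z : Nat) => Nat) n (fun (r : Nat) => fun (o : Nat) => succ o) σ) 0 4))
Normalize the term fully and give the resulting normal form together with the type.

reduced normal form:
  2
type:
  Nat


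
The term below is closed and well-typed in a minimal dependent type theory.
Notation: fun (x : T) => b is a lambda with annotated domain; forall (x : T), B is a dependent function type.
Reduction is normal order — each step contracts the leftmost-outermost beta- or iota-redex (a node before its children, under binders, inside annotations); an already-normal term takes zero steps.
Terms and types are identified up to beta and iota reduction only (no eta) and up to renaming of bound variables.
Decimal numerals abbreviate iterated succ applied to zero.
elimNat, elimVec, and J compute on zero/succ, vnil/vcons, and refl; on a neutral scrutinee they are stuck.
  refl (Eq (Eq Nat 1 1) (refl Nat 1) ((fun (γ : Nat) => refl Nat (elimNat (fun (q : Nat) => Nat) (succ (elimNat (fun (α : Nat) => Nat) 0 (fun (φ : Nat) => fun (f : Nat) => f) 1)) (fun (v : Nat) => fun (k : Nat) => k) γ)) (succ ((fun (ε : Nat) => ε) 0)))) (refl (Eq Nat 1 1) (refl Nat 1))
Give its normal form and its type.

resulting normal form:
  refl (Eq (Eq Nat 1 1) (refl Nat 1) (refl Nat 1)) (refl (Eq Nat 1 1) (refl Nat 1))
type:
  Eq (Eq (Eq Nat 1 1) (refl Nat 1) (refl Nat 1)) (refl (Eq Nat 1 1) (refl Nat 1)) (refl (Eq Nat 1 1) (refl Nat 1))
observation: the term reaches its normal form after 10 normal-order steps.


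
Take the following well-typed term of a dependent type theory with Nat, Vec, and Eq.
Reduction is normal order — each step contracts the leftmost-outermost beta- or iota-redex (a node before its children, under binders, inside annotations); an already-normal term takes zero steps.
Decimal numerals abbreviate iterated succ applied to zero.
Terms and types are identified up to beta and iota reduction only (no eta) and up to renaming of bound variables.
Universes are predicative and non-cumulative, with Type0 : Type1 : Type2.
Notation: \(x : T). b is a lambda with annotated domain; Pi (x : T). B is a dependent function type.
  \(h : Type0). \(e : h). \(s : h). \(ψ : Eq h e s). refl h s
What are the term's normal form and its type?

reduced normal form:
  \(h : Type0). \(e : h). \(s : h). \(ψ : Eq h e s). refl h s
inferred type:
  Pi (h : Type0). Pi (e : h). Pi (s : h). Pi (ψ : Eq h e s). Eq h s s
observation: the term is already in normal form.


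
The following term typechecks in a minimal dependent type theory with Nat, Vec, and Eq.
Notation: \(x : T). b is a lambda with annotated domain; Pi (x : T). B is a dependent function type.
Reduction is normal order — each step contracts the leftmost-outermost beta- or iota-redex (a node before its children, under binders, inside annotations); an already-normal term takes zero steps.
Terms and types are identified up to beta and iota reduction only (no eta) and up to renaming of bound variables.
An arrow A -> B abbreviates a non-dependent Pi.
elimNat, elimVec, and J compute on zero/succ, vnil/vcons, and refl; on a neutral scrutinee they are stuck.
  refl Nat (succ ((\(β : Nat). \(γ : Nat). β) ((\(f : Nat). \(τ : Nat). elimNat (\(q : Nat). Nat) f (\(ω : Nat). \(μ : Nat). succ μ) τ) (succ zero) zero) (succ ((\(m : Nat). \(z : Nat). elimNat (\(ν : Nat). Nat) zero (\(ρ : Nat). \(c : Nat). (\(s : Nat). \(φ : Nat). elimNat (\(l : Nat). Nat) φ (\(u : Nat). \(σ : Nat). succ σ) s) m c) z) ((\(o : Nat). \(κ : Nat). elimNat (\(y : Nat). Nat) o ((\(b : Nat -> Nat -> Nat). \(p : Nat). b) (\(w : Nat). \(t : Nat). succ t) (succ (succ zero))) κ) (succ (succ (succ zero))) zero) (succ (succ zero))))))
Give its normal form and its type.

normal form:
  refl Nat (succ (succ zero))
inferred type:
  Eq Nat (succ (succ zero)) (succ (succ zero))
observation: contracting a beta-redex first, the term normalizes in 5 steps.


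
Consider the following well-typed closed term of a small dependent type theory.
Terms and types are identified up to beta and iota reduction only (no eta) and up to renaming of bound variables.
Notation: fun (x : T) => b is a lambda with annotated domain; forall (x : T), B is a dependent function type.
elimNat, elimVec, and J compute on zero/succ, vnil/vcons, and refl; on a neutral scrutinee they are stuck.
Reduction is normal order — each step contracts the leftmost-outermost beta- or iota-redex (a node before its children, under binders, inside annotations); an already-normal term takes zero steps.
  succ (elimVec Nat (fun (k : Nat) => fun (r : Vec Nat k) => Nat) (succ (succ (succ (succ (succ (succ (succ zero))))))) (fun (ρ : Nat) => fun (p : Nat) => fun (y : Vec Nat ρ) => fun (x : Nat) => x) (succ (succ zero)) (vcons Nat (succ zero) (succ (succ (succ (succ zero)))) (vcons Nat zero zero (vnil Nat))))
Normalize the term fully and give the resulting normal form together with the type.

normal form:
  succ (succ (succ (succ (succ (succ (succ (succ zero)))))))
inferred type:
  Nat
observation: 11 normal-order steps separate the term from its normal form.


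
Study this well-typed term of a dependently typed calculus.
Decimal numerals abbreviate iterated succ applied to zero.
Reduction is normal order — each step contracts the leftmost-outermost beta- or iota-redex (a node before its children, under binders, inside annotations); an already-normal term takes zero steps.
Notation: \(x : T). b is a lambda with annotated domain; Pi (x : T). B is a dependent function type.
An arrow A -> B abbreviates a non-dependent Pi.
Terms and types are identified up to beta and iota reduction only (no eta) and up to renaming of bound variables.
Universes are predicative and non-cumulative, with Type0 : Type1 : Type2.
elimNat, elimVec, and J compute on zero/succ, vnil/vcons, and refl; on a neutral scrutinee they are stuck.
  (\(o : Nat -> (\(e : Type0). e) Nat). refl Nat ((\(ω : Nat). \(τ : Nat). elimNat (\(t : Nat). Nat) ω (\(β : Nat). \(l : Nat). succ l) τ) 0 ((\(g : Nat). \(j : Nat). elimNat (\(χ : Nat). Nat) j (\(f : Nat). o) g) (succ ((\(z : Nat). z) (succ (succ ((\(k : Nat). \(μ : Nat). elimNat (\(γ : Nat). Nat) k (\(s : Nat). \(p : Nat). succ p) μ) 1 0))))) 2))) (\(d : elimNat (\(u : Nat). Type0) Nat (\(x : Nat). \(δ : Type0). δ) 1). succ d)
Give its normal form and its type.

normal form:
  refl Nat 6
type:
  Eq Nat 6 6


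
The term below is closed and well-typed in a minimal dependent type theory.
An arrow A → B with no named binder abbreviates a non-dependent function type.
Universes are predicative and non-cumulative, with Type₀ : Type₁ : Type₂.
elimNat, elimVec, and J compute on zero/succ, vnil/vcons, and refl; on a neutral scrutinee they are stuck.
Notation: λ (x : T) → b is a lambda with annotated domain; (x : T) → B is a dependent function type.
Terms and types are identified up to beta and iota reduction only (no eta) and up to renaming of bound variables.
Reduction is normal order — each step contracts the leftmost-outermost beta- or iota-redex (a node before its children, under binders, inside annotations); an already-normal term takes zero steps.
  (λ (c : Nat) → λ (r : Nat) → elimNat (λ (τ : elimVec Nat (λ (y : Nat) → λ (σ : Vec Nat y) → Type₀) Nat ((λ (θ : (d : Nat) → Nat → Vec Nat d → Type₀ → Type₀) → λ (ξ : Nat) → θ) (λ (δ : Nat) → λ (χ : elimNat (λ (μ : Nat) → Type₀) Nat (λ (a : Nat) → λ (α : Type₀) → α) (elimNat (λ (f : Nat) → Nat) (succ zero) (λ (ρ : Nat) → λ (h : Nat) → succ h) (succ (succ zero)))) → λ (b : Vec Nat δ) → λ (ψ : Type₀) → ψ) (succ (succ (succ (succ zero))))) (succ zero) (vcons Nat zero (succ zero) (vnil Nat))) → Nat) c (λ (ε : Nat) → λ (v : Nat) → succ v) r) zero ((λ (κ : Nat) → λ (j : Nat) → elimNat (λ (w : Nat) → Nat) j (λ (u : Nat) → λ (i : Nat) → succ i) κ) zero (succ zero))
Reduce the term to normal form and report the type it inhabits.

reduced normal form:
  succ zero
type:
  Nat
observation: the first redex contracted is a beta-redex; the normal form is reached in 17 normal-order steps.


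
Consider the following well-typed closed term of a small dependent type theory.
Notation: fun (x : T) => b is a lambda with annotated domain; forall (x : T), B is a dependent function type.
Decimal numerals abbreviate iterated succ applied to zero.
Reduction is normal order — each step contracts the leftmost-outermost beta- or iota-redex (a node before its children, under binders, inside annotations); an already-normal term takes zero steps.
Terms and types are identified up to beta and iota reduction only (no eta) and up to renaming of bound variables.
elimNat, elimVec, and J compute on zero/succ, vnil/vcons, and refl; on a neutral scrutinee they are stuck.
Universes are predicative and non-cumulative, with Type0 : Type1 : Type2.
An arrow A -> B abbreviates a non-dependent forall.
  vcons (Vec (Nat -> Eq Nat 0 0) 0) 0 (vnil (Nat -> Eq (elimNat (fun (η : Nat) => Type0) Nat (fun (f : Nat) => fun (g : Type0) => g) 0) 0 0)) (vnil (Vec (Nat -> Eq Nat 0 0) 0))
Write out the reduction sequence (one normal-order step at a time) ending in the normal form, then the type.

normal-order reduction sequence:
  vcons (Vec (Nat -> Eq Nat 0 0) 0) 0 (vnil (Nat -> Eq (elimNat (fun (η : Nat) => Type0) Nat (fun (f : Nat) => fun (g : Type0) => g) 0) 0 0)) (vnil (Vec (Nat -> Eq Nat 0 0) 0))
  ~> vcons (Vec (Nat -> Eq Nat 0 0) 0) 0 (vnil (Nat -> Eq Nat 0 0)) (vnil (Vec (Nat -> Eq Nat 0 0) 0))
type:
  Vec (Vec (Nat -> Eq Nat 0 0) 0) 1


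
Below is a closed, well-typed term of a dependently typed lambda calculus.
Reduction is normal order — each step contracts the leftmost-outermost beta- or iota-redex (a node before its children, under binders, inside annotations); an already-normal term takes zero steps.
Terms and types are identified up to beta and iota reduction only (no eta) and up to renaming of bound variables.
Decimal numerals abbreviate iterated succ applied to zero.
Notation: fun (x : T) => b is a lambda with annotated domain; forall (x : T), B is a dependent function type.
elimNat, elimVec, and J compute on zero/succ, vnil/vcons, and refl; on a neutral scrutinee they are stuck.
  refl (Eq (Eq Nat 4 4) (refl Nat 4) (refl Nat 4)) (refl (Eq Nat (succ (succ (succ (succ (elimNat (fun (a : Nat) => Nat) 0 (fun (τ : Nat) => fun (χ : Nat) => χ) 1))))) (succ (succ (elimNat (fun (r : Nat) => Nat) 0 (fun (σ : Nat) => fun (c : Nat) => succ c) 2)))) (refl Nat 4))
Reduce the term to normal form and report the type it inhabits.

normal form:
  refl (Eq (Eq Nat 4 4) (refl Nat 4) (refl Nat 4)) (refl (Eq Nat 4 4) (refl Nat 4))
inferred type:
  Eq (Eq (Eq Nat 4 4) (refl Nat 4) (refl Nat 4)) (refl (Eq Nat 4 4) (refl Nat 4)) (refl (Eq Nat 4 4) (refl Nat 4))


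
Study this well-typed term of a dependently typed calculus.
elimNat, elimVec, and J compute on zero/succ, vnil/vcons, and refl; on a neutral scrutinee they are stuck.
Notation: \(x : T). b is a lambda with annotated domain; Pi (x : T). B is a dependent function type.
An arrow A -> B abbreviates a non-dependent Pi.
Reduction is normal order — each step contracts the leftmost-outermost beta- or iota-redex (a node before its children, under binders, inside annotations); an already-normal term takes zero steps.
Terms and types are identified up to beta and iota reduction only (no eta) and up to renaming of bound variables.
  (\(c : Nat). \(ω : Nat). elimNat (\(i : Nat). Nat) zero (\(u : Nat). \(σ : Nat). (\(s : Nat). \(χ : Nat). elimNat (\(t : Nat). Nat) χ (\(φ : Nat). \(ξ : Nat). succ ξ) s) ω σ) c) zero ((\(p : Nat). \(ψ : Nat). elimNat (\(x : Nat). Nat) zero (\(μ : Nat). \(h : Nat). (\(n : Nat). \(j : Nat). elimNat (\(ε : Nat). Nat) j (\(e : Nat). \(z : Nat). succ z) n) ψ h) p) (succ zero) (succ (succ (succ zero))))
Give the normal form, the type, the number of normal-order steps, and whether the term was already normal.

normal form:
  zero
type:
  Nat
reduction steps (normal order): 3
started in normal form: no
first redex: a beta-redex


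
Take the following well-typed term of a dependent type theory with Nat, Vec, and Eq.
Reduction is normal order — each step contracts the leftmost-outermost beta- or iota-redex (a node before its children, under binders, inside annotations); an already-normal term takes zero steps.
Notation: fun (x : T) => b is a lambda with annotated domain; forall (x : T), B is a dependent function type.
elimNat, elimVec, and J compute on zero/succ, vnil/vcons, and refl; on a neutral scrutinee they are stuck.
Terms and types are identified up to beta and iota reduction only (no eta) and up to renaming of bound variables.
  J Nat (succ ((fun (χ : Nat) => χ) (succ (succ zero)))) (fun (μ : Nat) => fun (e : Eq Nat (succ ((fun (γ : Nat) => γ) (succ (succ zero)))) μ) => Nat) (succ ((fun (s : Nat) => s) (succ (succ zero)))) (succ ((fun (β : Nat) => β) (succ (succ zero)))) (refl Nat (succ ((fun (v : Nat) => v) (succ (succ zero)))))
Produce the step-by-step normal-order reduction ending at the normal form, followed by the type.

normal-order reduction:
  J Nat (succ ((fun (χ : Nat) => χ) (succ (succ zero)))) (fun (μ : Nat) => fun (e : Eq Nat (succ ((fun (γ : Nat) => γ) (succ (succ zero)))) μ) => Nat) (succ ((fun (s : Nat) => s) (succ (succ zero)))) (succ ((fun (β : Nat) => β) (succ (succ zero)))) (refl Nat (succ ((fun (v : Nat) => v) (succ (succ zero)))))
  ~> succ ((fun (χ : Nat) => χ) (succ (succ zero)))
  ~> succ (succ (succ zero))
inferred type:
  Nat


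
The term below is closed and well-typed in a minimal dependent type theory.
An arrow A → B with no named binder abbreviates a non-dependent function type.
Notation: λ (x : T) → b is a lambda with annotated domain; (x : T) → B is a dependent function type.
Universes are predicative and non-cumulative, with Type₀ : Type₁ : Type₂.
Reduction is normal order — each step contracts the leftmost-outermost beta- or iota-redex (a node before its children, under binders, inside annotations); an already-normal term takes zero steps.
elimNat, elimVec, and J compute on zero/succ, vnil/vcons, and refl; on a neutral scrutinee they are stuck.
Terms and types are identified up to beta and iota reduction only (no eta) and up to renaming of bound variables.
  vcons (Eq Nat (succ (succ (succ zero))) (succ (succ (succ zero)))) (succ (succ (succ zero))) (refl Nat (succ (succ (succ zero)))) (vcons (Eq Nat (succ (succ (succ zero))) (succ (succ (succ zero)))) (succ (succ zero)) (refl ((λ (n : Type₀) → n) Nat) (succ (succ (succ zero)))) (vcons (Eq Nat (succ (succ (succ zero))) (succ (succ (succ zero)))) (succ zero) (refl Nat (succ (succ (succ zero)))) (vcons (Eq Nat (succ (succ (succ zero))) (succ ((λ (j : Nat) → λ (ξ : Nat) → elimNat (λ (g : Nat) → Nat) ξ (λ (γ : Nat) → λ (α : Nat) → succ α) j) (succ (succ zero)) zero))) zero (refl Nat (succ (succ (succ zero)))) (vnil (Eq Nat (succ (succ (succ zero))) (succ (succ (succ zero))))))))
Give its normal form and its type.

normal form:
  vcons (Eq Nat (succ (succ (succ zero))) (succ (succ (succ zero)))) (succ (succ (succ zero))) (refl Nat (succ (succ (succ zero)))) (vcons (Eq Nat (succ (succ (succ zero))) (succ (succ (succ zero)))) (succ (succ zero)) (refl Nat (succ (succ (succ zero)))) (vcons (Eq Nat (succ (succ (succ zero))) (succ (succ (succ zero)))) (succ zero) (refl Nat (succ (succ (succ zero)))) (vcons (Eq Nat (succ (succ (succ zero))) (succ (succ (succ zero)))) zero (refl Nat (succ (succ (succ zero)))) (vnil (Eq Nat (succ (succ (succ zero))) (succ (succ (succ zero))))))))
the term's type:
  Vec (Eq Nat (succ (succ (succ zero))) (succ (succ (succ zero)))) (succ (succ (succ (succ zero))))
observation: the term reaches its normal form after 10 normal-order steps.


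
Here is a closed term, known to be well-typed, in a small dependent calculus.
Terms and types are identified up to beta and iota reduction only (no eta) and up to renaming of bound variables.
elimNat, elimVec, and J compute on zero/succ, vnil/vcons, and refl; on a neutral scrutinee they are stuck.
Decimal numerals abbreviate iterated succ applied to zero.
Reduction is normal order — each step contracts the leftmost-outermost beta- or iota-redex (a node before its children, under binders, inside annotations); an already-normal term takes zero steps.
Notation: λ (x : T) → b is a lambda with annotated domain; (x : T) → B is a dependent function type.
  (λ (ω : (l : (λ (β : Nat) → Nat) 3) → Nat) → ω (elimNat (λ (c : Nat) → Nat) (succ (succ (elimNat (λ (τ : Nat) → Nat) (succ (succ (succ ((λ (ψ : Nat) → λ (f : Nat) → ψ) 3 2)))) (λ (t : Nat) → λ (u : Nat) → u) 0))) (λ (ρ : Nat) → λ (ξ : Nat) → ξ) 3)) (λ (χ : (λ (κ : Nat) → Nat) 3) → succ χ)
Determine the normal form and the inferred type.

reduced normal form:
  9
inferred type:
  Nat


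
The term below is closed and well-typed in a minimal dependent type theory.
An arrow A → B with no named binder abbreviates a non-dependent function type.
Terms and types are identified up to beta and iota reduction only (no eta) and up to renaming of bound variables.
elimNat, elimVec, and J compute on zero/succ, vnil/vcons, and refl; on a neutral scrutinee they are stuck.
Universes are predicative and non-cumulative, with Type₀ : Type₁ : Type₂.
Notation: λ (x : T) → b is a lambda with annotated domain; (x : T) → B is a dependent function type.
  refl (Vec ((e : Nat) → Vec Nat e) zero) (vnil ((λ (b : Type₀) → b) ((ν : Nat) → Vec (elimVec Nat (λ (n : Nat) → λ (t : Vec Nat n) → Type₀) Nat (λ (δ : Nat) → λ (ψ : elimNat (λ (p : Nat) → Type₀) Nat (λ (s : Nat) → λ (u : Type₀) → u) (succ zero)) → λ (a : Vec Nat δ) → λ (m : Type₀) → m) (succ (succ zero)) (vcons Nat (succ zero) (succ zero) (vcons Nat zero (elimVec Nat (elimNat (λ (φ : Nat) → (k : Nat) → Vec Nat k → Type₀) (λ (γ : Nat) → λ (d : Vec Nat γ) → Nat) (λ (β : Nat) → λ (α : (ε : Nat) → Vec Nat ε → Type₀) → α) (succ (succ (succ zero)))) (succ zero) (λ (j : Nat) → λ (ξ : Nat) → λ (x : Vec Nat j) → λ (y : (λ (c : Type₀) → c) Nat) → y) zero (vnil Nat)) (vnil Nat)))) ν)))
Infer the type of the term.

type:
  Eq (Vec ((e : Nat) → Vec Nat e) zero) (vnil ((b : Nat) → Vec Nat b)) (vnil ((ν : Nat) → Vec Nat ν))


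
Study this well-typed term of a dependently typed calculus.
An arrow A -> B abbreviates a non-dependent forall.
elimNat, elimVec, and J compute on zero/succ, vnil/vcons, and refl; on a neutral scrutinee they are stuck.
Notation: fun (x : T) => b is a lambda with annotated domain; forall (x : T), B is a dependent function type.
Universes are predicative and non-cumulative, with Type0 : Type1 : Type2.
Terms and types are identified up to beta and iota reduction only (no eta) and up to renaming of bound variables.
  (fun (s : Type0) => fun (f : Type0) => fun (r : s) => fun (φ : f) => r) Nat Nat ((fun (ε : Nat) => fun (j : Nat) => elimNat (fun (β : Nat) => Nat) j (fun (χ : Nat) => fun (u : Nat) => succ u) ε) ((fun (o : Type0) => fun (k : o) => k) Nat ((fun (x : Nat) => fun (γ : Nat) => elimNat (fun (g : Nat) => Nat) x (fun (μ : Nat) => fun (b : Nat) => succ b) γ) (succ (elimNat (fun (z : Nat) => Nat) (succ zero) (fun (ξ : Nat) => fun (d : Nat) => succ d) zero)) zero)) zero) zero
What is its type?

type:
  Nat


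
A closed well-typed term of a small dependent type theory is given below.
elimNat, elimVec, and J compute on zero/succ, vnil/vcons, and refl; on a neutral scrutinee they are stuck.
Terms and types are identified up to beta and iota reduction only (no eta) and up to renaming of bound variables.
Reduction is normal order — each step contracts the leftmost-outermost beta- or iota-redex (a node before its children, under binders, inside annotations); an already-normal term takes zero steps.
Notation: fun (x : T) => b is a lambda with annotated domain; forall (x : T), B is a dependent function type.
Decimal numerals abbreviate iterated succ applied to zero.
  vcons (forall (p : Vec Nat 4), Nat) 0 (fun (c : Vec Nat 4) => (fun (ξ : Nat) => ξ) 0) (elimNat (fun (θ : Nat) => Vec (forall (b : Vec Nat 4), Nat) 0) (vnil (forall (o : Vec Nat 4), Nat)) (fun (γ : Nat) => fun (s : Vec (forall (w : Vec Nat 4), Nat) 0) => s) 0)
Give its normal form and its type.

reduced normal form:
  vcons (forall (p : Vec Nat 4), Nat) 0 (fun (c : Vec Nat 4) => 0) (vnil (forall (ξ : Vec Nat 4), Nat))
the term's type:
  Vec (forall (p : Vec Nat 4), Nat) 1


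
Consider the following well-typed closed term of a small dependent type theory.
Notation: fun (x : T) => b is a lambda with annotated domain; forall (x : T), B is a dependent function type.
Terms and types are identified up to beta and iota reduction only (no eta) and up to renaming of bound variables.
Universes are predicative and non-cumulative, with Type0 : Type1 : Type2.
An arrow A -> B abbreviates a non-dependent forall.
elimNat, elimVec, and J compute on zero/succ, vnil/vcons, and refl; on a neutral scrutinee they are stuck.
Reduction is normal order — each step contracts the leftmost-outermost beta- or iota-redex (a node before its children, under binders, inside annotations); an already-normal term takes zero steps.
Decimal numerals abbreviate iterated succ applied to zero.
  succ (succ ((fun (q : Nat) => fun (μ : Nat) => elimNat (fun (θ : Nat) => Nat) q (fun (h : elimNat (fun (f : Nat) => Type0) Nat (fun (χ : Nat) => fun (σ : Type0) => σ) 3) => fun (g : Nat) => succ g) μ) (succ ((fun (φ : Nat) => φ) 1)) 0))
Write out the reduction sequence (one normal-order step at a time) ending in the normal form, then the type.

reduction (normal order):
  succ (succ ((fun (q : Nat) => fun (μ : Nat) => elimNat (fun (θ : Nat) => Nat) q (fun (h : elimNat (fun (f : Nat) => Type0) Nat (fun (χ : Nat) => fun (σ : Type0) => σ) 3) => fun (g : Nat) => succ g) μ) (succ ((fun (φ : Nat) => φ) 1)) 0))
  ~> succ (succ ((fun (q : Nat) => elimNat (fun (μ : Nat) => Nat) (succ ((fun (θ : Nat) => θ) 1)) (fun (h : elimNat (fun (f : Nat) => Type0) Nat (fun (χ : Nat) => fun (σ : Type0) => σ) 3) => fun (g : Nat) => succ g) q) 0))
  ~> succ (succ (elimNat (fun (q : Nat) => Nat) (succ ((fun (μ : Nat) => μ) 1)) (fun (θ : elimNat (fun (h : Nat) => Type0) Nat (fun (f : Nat) => fun (χ : Type0) => χ) 3) => fun (σ : Nat) => succ σ) 0))
  ~> succ (succ (succ ((fun (q : Nat) => q) 1)))
  ~> 4
type:
  Nat


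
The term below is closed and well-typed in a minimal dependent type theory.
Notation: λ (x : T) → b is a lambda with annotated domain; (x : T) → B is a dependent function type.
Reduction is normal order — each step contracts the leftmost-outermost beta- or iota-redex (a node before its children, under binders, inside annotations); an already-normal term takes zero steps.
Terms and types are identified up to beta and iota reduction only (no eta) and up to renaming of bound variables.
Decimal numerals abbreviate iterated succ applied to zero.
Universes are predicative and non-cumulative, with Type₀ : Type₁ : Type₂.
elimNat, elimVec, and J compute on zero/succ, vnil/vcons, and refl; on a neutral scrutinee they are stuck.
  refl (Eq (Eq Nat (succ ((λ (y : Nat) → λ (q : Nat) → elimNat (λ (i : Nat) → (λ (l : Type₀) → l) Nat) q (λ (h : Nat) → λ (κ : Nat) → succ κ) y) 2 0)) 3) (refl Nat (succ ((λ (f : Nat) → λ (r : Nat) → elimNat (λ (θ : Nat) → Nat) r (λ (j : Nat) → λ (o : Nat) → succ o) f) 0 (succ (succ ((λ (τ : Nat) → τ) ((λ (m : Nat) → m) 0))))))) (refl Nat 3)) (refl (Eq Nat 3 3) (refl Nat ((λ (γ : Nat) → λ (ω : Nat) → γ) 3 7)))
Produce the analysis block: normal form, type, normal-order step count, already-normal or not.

resulting normal form:
  refl (Eq (Eq Nat 3 3) (refl Nat 3) (refl Nat 3)) (refl (Eq Nat 3 3) (refl Nat 3))
the term's type:
  Eq (Eq (Eq Nat 3 3) (refl Nat 3) (refl Nat 3)) (refl (Eq Nat 3 3) (refl Nat 3)) (refl (Eq Nat 3 3) (refl Nat 3))
normal-order step count: 16
started in normal form: no
first contracted redex: a beta-redex


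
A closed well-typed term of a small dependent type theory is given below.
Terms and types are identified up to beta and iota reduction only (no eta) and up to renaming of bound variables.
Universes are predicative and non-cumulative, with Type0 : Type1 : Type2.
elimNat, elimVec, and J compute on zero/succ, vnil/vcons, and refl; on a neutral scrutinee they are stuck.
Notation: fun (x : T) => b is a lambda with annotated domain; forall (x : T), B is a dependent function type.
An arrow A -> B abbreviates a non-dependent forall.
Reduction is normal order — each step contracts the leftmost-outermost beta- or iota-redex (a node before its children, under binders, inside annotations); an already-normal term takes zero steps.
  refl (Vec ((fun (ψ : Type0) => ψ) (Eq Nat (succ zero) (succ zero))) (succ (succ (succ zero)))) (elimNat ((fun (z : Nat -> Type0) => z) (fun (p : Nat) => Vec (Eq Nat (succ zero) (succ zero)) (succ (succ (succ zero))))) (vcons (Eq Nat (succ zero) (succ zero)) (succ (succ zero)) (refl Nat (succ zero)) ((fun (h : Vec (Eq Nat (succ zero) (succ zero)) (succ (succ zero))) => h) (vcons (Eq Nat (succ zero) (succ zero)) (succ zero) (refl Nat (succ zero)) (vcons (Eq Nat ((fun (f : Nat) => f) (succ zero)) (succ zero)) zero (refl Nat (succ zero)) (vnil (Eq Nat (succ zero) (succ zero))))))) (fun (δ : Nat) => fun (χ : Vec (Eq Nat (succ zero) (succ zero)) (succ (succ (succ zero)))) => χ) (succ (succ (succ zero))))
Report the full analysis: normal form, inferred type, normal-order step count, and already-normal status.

reduced normal form:
  refl (Vec (Eq Nat (succ zero) (succ zero)) (succ (succ (succ zero)))) (vcons (Eq Nat (succ zero) (succ zero)) (succ (succ zero)) (refl Nat (succ zero)) (vcons (Eq Nat (succ zero) (succ zero)) (succ zero) (refl Nat (succ zero)) (vcons (Eq Nat (succ zero) (succ zero)) zero (refl Nat (succ zero)) (vnil (Eq Nat (succ zero) (succ zero))))))
inferred type:
  Eq (Vec (Eq Nat (succ zero) (succ zero)) (succ (succ (succ zero)))) (vcons (Eq Nat (succ zero) (succ zero)) (succ (succ zero)) (refl Nat (succ zero)) (vcons (Eq Nat (succ zero) (succ zero)) (succ zero) (refl Nat (succ zero)) (vcons (Eq Nat (succ zero) (succ zero)) zero (refl Nat (succ zero)) (vnil (Eq Nat (succ zero) (succ zero)))))) (vcons (Eq Nat (succ zero) (succ zero)) (succ (succ zero)) (refl Nat (succ zero)) (vcons (Eq Nat (succ zero) (succ zero)) (succ zero) (refl Nat (succ zero)) (vcons (Eq Nat (succ zero) (succ zero)) zero (refl Nat (succ zero)) (vnil (Eq Nat (succ zero) (succ zero))))))
normal-order step count: 13
already normal: no
first redex: a beta-redex


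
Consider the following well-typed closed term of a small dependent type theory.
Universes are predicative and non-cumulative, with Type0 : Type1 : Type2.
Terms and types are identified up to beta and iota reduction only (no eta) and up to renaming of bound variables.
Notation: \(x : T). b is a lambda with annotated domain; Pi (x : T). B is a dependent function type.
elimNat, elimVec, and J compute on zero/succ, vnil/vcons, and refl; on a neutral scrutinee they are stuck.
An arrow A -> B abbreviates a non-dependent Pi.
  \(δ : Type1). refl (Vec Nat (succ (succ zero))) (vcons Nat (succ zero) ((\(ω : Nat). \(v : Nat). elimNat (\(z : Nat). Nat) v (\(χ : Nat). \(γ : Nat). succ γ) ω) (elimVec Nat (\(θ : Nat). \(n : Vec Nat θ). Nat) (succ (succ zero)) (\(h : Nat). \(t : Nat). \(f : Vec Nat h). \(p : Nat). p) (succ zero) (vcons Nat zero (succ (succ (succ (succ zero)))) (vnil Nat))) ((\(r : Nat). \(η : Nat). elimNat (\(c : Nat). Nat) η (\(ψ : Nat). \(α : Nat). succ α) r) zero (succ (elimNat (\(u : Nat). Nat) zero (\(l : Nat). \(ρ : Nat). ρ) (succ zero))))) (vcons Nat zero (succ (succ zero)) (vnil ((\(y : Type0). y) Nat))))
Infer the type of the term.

type:
  Type1 -> Eq (Vec Nat (succ (succ zero))) (vcons Nat (succ zero) (succ (succ (succ zero))) (vcons Nat zero (succ (succ zero)) (vnil Nat))) (vcons Nat (succ zero) (succ (succ (succ zero))) (vcons Nat zero (succ (succ zero)) (vnil Nat)))


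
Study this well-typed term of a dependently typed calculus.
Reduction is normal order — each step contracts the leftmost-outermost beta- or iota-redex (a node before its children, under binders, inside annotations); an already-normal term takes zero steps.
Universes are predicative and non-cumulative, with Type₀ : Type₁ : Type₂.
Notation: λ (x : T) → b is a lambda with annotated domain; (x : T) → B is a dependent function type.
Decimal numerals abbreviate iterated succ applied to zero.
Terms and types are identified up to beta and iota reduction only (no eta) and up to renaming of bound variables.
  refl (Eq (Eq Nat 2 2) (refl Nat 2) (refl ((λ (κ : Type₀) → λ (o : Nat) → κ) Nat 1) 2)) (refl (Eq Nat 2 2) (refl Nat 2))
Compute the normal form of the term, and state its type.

reduced normal form:
  refl (Eq (Eq Nat 2 2) (refl Nat 2) (refl Nat 2)) (refl (Eq Nat 2 2) (refl Nat 2))
the term's type:
  Eq (Eq (Eq Nat 2 2) (refl Nat 2) (refl Nat 2)) (refl (Eq Nat 2 2) (refl Nat 2)) (refl (Eq Nat 2 2) (refl Nat 2))


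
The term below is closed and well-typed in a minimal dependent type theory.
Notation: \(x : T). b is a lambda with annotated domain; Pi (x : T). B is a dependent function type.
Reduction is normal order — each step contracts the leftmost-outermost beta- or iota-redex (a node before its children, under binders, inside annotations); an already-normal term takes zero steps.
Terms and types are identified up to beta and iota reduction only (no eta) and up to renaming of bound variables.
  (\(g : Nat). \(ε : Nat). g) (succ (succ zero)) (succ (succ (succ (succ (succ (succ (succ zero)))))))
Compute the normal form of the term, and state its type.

reduced normal form:
  succ (succ zero)
inferred type:
  Nat
observation: the term reaches its normal form after 2 normal-order steps.


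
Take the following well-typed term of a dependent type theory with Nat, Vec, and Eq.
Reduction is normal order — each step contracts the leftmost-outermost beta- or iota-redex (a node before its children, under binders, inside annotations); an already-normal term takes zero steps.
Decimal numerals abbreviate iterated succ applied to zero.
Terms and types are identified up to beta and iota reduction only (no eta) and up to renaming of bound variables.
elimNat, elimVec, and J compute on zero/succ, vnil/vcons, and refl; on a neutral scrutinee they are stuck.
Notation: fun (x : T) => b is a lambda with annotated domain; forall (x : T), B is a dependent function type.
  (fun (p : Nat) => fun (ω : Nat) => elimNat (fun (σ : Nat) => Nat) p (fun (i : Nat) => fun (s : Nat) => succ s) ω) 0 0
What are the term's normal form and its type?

resulting normal form:
  0
type:
  Nat
observation: reduction starts at a beta-redex, and 3 normal-order steps reach the normal form.


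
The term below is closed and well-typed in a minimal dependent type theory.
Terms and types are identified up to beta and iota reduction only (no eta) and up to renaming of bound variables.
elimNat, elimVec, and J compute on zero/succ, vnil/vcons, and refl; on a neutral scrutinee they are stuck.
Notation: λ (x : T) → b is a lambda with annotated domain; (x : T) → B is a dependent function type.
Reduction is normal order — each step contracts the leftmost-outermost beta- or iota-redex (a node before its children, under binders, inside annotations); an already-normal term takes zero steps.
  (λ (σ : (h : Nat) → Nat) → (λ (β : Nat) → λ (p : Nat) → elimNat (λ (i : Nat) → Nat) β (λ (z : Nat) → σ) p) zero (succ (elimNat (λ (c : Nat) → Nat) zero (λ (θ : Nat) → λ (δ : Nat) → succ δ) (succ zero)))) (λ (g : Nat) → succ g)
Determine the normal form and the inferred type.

reduced normal form:
  succ (succ zero)
the term's type:
  Nat


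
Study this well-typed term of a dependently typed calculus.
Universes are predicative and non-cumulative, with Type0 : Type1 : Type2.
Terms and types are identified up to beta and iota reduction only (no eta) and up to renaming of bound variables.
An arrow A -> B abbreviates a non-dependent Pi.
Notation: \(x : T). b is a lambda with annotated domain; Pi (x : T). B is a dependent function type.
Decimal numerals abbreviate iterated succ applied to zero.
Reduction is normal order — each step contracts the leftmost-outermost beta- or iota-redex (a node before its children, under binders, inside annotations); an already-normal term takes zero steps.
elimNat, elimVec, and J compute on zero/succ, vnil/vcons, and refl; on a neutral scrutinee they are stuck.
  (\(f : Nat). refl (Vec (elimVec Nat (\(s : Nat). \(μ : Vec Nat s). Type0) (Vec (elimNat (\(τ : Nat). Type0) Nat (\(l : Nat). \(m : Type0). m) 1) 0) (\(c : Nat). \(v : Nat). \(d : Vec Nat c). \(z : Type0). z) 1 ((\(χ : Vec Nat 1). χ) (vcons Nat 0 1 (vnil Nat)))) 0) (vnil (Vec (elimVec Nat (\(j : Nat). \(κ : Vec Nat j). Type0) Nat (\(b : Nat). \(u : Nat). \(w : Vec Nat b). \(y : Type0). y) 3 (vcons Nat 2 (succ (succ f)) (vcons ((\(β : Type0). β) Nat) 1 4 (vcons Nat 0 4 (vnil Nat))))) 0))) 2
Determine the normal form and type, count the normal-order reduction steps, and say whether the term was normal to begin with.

normal form:
  refl (Vec (Vec Nat 0) 0) (vnil (Vec Nat 0))
type:
  Eq (Vec (Vec Nat 0) 0) (vnil (Vec Nat 0)) (vnil (Vec Nat 0))
steps to reach normal form (normal order): 28
started in normal form: no
first contracted redex: a beta-redex
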